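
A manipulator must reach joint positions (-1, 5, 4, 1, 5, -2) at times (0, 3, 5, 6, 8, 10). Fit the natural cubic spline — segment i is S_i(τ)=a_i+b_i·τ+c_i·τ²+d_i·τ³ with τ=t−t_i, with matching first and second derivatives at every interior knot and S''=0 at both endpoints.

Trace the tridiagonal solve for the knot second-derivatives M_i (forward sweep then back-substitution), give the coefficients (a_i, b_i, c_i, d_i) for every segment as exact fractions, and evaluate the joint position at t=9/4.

Δ: Δ0=2, Δ1=-1/2, Δ2=-3, Δ3=2, Δ4=-7/2
row 1: diag=10, rhs=-15; c'=1/5, d'=-3/2
row 2: denom=6−2·1/5=28/5; d'=(-15−2·-3/2)/(28/5)=-15/7
row 3: denom=6−1·5/28=163/28; d'=(30−1·-15/7)/(163/28)=900/163
row 4: denom=8−2·56/163=1192/163; d'=(-33−2·900/163)/(1192/163)=-7179/1192
back: M4=-7179/1192
back: M3=900/163−56/163·-7179/1192=1131/149
back: M2=-15/7−5/28·1131/149=-2085/596
back: M1=-3/2−1/5·-2085/596=-477/596
M: M0=0, M1=-477/596, M2=-2085/596, M3=1131/149, M4=-7179/1192, M5=0
seg 0: a=-1, c=M0/2=0, d=(M1−M0)/(6·3)=-53/1192, b=Δ0−h0·(2M0+M1)/6=2861/1192
seg 1: a=5, c=M1/2=-477/1192, d=(M2−M1)/(6·2)=-67/298, b=Δ1−h1·(2M1+M2)/6=715/596
seg 2: a=4, c=M2/2=-2085/1192, d=(M3−M2)/(6·1)=2203/1192, b=Δ2−h2·(2M2+M3)/6=-1847/596
seg 3: a=1, c=M3/2=1131/298, d=(M4−M3)/(6·2)=-5409/4768, b=Δ3−h3·(2M3+M4)/6=-1255/1192
seg 4: a=5, c=M4/2=-7179/2384, d=(M5−M4)/(6·2)=2393/4768, b=Δ4−h4·(2M4+M5)/6=307/596
t_q=9/4 → seg 0, τ=9/4; S=-1+2861/1192·τ+0·τ²+-53/1192·τ³=297059/76288

  seg 0: a=-1 b=2861/1192 c=0 d=-53/1192
  seg 1: a=5 b=715/596 c=-477/1192 d=-67/298
  seg 2: a=4 b=-1847/596 c=-2085/1192 d=2203/1192
  seg 3: a=1 b=-1255/1192 c=1131/298 d=-5409/4768
  seg 4: a=5 b=307/596 c=-7179/2384 d=2393/4768
S(9/4) = 297059/76288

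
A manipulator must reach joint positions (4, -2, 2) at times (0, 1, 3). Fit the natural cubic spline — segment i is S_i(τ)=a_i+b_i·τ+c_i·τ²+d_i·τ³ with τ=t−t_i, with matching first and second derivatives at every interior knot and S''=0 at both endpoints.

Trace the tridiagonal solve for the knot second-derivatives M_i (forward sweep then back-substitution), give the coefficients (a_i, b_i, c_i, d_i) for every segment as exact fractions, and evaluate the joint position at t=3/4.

Δ: Δ0=-6, Δ1=2
row 1: diag=6, rhs=48; c'=1/3, d'=8
back: M1=8
M: M0=0, M1=8, M2=0
seg 0: a=4, c=M0/2=0, d=(M1−M0)/(6·1)=4/3, b=Δ0−h0·(2M0+M1)/6=-22/3
seg 1: a=-2, c=M1/2=4, d=(M2−M1)/(6·2)=-2/3, b=Δ1−h1·(2M1+M2)/6=-10/3
t_q=3/4 → seg 0, τ=3/4; S=4+-22/3·τ+0·τ²+4/3·τ³=-15/16

  seg 0: a=4 b=-22/3 c=0 d=4/3
  seg 1: a=-2 b=-10/3 c=4 d=-2/3
S(3/4) = -15/16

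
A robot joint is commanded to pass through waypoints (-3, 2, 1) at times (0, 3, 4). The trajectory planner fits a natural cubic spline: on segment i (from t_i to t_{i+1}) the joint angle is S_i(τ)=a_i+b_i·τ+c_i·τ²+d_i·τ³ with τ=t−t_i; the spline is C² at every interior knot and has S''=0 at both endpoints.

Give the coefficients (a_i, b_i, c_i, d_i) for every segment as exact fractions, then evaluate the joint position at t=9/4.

  seg 0: a=-3 b=8/3 c=0 d=-1/9
  seg 1: a=2 b=-1/3 c=-1 d=1/3
S(9/4) = 111/64

Δ: Δ0=5/3, Δ1=-1
row 1: diag=8, rhs=-16; c'=1/8, d'=-2
back: M1=-2
M: M0=0, M1=-2, M2=0
seg 0: a=-3, c=M0/2=0, d=(M1−M0)/(6·3)=-1/9, b=Δ0−h0·(2M0+M1)/6=8/3
seg 1: a=2, c=M1/2=-1, d=(M2−M1)/(6·1)=1/3, b=Δ1−h1·(2M1+M2)/6=-1/3
t_q=9/4 → seg 0, τ=9/4; S=-3+8/3·τ+0·τ²+-1/9·τ³=111/64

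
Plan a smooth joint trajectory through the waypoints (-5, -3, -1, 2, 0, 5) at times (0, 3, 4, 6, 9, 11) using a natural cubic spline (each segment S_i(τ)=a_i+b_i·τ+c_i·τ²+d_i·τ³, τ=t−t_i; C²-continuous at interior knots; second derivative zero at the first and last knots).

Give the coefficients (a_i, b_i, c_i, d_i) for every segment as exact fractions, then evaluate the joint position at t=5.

Δ: Δ0=2/3, Δ1=2, Δ2=3/2, Δ3=-2/3, Δ4=5/2
row 1: diag=8, rhs=8; c'=1/8, d'=1
row 2: denom=6−1·1/8=47/8; d'=(-3−1·1)/(47/8)=-32/47
row 3: denom=10−2·16/47=438/47; d'=(-13−2·-32/47)/(438/47)=-547/438
row 4: denom=10−3·47/146=1319/146; d'=(19−3·-547/438)/(1319/146)=3321/1319
back: M4=3321/1319
back: M3=-547/438−47/146·3321/1319=-8149/3957
back: M2=-32/47−16/47·-8149/3957=80/3957
back: M1=1−1/8·80/3957=3947/3957
M: M0=0, M1=3947/3957, M2=80/3957, M3=-8149/3957, M4=3321/1319, M5=0
seg 0: a=-5, c=M0/2=0, d=(M1−M0)/(6·3)=3947/71226, b=Δ0−h0·(2M0+M1)/6=443/2638
seg 1: a=-3, c=M1/2=3947/7914, d=(M2−M1)/(6·1)=-1289/7914, b=Δ1−h1·(2M1+M2)/6=2195/1319
seg 2: a=-1, c=M2/2=40/3957, d=(M3−M2)/(6·2)=-2743/15828, b=Δ2−h2·(2M2+M3)/6=17197/7914
seg 3: a=2, c=M3/2=-8149/7914, d=(M4−M3)/(6·3)=9056/35613, b=Δ3−h3·(2M3+M4)/6=353/2638
seg 4: a=0, c=M4/2=3321/2638, d=(M5−M4)/(6·2)=-1107/5276, b=Δ4−h4·(2M4+M5)/6=2167/2638
t_q=5 → seg 2, τ=1; S=-1+17197/7914·τ+40/3957·τ²+-2743/15828·τ³=15983/15828

  seg 0: a=-5 b=443/2638 c=0 d=3947/71226
  seg 1: a=-3 b=2195/1319 c=3947/7914 d=-1289/7914
  seg 2: a=-1 b=17197/7914 c=40/3957 d=-2743/15828
  seg 3: a=2 b=353/2638 c=-8149/7914 d=9056/35613
  seg 4: a=0 b=2167/2638 c=3321/2638 d=-1107/5276
S(5) = 15983/15828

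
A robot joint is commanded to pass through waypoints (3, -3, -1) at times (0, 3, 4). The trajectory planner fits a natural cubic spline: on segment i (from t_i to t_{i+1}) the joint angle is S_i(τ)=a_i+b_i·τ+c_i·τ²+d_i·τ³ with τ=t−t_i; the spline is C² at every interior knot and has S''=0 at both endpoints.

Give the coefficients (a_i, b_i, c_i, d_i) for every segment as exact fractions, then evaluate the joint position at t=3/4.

  seg 0: a=3 b=-7/2 c=0 d=1/6
  seg 1: a=-3 b=1 c=3/2 d=-1/2
S(3/4) = 57/128

Δ: Δ0=-2, Δ1=2
row 1: diag=8, rhs=24; c'=1/8, d'=3
back: M1=3
M: M0=0, M1=3, M2=0
seg 0: a=3, c=M0/2=0, d=(M1−M0)/(6·3)=1/6, b=Δ0−h0·(2M0+M1)/6=-7/2
seg 1: a=-3, c=M1/2=3/2, d=(M2−M1)/(6·1)=-1/2, b=Δ1−h1·(2M1+M2)/6=1
t_q=3/4 → seg 0, τ=3/4; S=3+-7/2·τ+0·τ²+1/6·τ³=57/128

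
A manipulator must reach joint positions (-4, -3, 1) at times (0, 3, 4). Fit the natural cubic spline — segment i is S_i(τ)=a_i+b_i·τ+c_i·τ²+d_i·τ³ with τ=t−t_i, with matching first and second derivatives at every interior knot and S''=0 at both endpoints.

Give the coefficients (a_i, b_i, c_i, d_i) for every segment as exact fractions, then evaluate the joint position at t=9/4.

Δ: Δ0=1/3, Δ1=4
row 1: diag=8, rhs=22; c'=1/8, d'=11/4
back: M1=11/4
M: M0=0, M1=11/4, M2=0
seg 0: a=-4, c=M0/2=0, d=(M1−M0)/(6·3)=11/72, b=Δ0−h0·(2M0+M1)/6=-25/24
seg 1: a=-3, c=M1/2=11/8, d=(M2−M1)/(6·1)=-11/24, b=Δ1−h1·(2M1+M2)/6=37/12
t_q=9/4 → seg 0, τ=9/4; S=-4+-25/24·τ+0·τ²+11/72·τ³=-2357/512

  seg 0: a=-4 b=-25/24 c=0 d=11/72
  seg 1: a=-3 b=37/12 c=11/8 d=-11/24
S(9/4) = -2357/512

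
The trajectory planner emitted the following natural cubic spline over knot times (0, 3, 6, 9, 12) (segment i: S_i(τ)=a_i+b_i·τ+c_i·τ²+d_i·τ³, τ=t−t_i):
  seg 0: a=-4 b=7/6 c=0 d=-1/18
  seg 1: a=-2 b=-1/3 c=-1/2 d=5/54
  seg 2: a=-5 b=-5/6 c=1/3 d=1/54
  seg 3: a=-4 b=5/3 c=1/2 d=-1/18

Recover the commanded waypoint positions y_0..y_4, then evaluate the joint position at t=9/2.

y_0=-4 y_1=-2 y_2=-5 y_3=-4 y_4=4
S(9/2) = -53/16

y_0 = S_0(0) = a_0 = -4
y_1 = S_1(0) = a_1 = -2
y_2 = S_2(0) = a_2 = -5
y_3 = S_3(0) = a_3 = -4
y_4 = S_3(3) = 4
t_q=9/2 is in segment 1 (τ=3/2); S_1(τ)=-53/16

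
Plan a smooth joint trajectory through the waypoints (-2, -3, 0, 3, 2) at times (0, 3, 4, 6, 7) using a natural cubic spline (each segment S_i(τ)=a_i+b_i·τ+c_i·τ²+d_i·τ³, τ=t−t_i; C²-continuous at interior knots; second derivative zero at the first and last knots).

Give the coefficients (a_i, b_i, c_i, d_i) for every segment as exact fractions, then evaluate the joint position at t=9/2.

Δ: Δ0=-1/3, Δ1=3, Δ2=3/2, Δ3=-1
row 1: diag=8, rhs=20; c'=1/8, d'=5/2
row 2: denom=6−1·1/8=47/8; d'=(-9−1·5/2)/(47/8)=-92/47
row 3: denom=6−2·16/47=250/47; d'=(-15−2·-92/47)/(250/47)=-521/250
back: M3=-521/250
back: M2=-92/47−16/47·-521/250=-156/125
back: M1=5/2−1/8·-156/125=332/125
M: M0=0, M1=332/125, M2=-156/125, M3=-521/250, M4=0
seg 0: a=-2, c=M0/2=0, d=(M1−M0)/(6·3)=166/1125, b=Δ0−h0·(2M0+M1)/6=-623/375
seg 1: a=-3, c=M1/2=166/125, d=(M2−M1)/(6·1)=-244/375, b=Δ1−h1·(2M1+M2)/6=871/375
seg 2: a=0, c=M2/2=-78/125, d=(M3−M2)/(6·2)=-209/3000, b=Δ2−h2·(2M2+M3)/6=227/75
seg 3: a=3, c=M3/2=-521/500, d=(M4−M3)/(6·1)=521/1500, b=Δ3−h3·(2M3+M4)/6=-229/750
t_q=9/2 → seg 2, τ=1/2; S=0+227/75·τ+-78/125·τ²+-209/3000·τ³=10789/8000

  seg 0: a=-2 b=-623/375 c=0 d=166/1125
  seg 1: a=-3 b=871/375 c=166/125 d=-244/375
  seg 2: a=0 b=227/75 c=-78/125 d=-209/3000
  seg 3: a=3 b=-229/750 c=-521/500 d=521/1500
S(9/2) = 10789/8000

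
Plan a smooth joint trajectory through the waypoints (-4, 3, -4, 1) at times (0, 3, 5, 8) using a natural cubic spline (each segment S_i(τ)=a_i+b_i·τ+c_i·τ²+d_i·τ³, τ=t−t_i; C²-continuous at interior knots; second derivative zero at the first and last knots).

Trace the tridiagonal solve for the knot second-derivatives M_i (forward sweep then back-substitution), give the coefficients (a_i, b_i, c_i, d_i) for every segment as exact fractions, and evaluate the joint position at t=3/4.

  seg 0: a=-4 b=215/48 c=0 d=-103/432
  seg 1: a=3 b=-47/24 c=-103/48 d=11/16
  seg 2: a=-4 b=-55/24 c=95/48 d=-95/432
S(3/4) = -759/1024

Δ: Δ0=7/3, Δ1=-7/2, Δ2=5/3
row 1: diag=10, rhs=-35; c'=1/5, d'=-7/2
row 2: denom=10−2·1/5=48/5; d'=(31−2·-7/2)/(48/5)=95/24
back: M2=95/24
back: M1=-7/2−1/5·95/24=-103/24
M: M0=0, M1=-103/24, M2=95/24, M3=0
seg 0: a=-4, c=M0/2=0, d=(M1−M0)/(6·3)=-103/432, b=Δ0−h0·(2M0+M1)/6=215/48
seg 1: a=3, c=M1/2=-103/48, d=(M2−M1)/(6·2)=11/16, b=Δ1−h1·(2M1+M2)/6=-47/24
seg 2: a=-4, c=M2/2=95/48, d=(M3−M2)/(6·3)=-95/432, b=Δ2−h2·(2M2+M3)/6=-55/24
t_q=3/4 → seg 0, τ=3/4; S=-4+215/48·τ+0·τ²+-103/432·τ³=-759/1024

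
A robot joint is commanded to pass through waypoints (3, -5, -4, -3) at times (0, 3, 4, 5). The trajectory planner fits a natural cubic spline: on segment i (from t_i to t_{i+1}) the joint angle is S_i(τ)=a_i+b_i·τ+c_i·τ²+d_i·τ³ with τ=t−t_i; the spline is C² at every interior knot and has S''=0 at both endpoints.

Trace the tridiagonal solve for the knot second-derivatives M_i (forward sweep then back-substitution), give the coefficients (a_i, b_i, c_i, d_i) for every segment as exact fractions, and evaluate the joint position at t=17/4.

Δ: Δ0=-8/3, Δ1=1, Δ2=1
row 1: diag=8, rhs=22; c'=1/8, d'=11/4
row 2: denom=4−1·1/8=31/8; d'=(0−1·11/4)/(31/8)=-22/31
back: M2=-22/31
back: M1=11/4−1/8·-22/31=88/31
M: M0=0, M1=88/31, M2=-22/31, M3=0
seg 0: a=3, c=M0/2=0, d=(M1−M0)/(6·3)=44/279, b=Δ0−h0·(2M0+M1)/6=-380/93
seg 1: a=-5, c=M1/2=44/31, d=(M2−M1)/(6·1)=-55/93, b=Δ1−h1·(2M1+M2)/6=16/93
seg 2: a=-4, c=M2/2=-11/31, d=(M3−M2)/(6·1)=11/93, b=Δ2−h2·(2M2+M3)/6=115/93
t_q=17/4 → seg 2, τ=1/4; S=-4+115/93·τ+-11/31·τ²+11/93·τ³=-7363/1984

  seg 0: a=3 b=-380/93 c=0 d=44/279
  seg 1: a=-5 b=16/93 c=44/31 d=-55/93
  seg 2: a=-4 b=115/93 c=-11/31 d=11/93
S(17/4) = -7363/1984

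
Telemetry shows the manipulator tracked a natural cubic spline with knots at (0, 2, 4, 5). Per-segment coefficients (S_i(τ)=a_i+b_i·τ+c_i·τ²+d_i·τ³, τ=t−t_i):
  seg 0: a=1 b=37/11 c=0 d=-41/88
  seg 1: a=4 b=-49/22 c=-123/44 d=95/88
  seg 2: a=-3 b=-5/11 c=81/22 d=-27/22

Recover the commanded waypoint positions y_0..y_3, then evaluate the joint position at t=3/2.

y_0 = S_0(0) = a_0 = 1
y_1 = S_1(0) = a_1 = 4
y_2 = S_2(0) = a_2 = -3
y_3 = S_2(1) = -1
t_q=3/2 is in segment 0 (τ=3/2); S_0(τ)=3149/704

y_0=1 y_1=4 y_2=-3 y_3=-1
S(3/2) = 3149/704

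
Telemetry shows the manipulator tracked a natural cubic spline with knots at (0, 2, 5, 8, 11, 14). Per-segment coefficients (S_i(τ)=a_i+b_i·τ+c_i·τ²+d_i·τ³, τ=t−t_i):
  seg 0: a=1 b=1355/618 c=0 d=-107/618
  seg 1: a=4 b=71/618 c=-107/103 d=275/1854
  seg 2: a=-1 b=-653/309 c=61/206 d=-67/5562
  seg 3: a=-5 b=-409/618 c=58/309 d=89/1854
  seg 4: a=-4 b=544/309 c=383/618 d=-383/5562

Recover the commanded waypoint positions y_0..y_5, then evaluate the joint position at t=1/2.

y_0 = S_0(0) = a_0 = 1
y_1 = S_1(0) = a_1 = 4
y_2 = S_2(0) = a_2 = -1
y_3 = S_3(0) = a_3 = -5
y_4 = S_4(0) = a_4 = -4
y_5 = S_4(3) = 5
t_q=1/2 is in segment 0 (τ=1/2); S_0(τ)=3419/1648

y_0=1 y_1=4 y_2=-1 y_3=-5 y_4=-4 y_5=5
S(1/2) = 3419/1648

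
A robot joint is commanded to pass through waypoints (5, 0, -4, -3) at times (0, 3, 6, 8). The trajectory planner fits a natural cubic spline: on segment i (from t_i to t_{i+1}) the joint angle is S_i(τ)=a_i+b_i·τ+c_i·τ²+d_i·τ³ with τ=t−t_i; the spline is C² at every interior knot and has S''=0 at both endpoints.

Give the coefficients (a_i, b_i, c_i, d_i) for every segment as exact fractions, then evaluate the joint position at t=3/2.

Δ: Δ0=-5/3, Δ1=-4/3, Δ2=1/2
row 1: diag=12, rhs=2; c'=1/4, d'=1/6
row 2: denom=10−3·1/4=37/4; d'=(11−3·1/6)/(37/4)=42/37
back: M2=42/37
back: M1=1/6−1/4·42/37=-13/111
M: M0=0, M1=-13/111, M2=42/37, M3=0
seg 0: a=5, c=M0/2=0, d=(M1−M0)/(6·3)=-13/1998, b=Δ0−h0·(2M0+M1)/6=-119/74
seg 1: a=0, c=M1/2=-13/222, d=(M2−M1)/(6·3)=139/1998, b=Δ1−h1·(2M1+M2)/6=-66/37
seg 2: a=-4, c=M2/2=21/37, d=(M3−M2)/(6·2)=-7/74, b=Δ2−h2·(2M2+M3)/6=-19/74
t_q=3/2 → seg 0, τ=3/2; S=5+-119/74·τ+0·τ²+-13/1998·τ³=1519/592

  seg 0: a=5 b=-119/74 c=0 d=-13/1998
  seg 1: a=0 b=-66/37 c=-13/222 d=139/1998
  seg 2: a=-4 b=-19/74 c=21/37 d=-7/74
S(3/2) = 1519/592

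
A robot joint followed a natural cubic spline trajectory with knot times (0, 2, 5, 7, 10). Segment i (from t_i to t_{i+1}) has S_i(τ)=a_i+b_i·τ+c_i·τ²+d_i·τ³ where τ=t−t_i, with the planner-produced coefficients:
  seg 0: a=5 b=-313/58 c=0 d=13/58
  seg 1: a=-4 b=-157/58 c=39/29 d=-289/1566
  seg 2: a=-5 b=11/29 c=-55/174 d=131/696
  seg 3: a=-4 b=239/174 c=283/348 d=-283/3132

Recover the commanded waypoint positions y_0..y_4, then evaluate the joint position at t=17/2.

y_0 = S_0(0) = a_0 = 5
y_1 = S_1(0) = a_1 = -4
y_2 = S_2(0) = a_2 = -5
y_3 = S_3(0) = a_3 = -4
y_4 = S_3(3) = 5
t_q=17/2 is in segment 3 (τ=3/2); S_3(τ)=-385/928

y_0=5 y_1=-4 y_2=-5 y_3=-4 y_4=5
S(17/2) = -385/928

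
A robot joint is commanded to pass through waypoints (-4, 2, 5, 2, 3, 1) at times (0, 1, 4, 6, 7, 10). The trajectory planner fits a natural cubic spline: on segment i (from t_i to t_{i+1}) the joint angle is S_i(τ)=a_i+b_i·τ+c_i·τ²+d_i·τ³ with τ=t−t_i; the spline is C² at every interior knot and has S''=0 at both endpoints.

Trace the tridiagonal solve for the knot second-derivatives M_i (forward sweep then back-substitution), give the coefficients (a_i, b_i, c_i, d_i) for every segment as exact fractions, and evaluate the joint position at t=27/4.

  seg 0: a=-4 b=40387/6162 c=0 d=-3415/6162
  seg 1: a=2 b=15071/3081 c=-3415/2054 d=6755/55458
  seg 2: a=5 b=-851/474 c=-1745/3081 d=1100/3081
  seg 3: a=2 b=459/2054 c=4855/3081 d=-4925/6162
  seg 4: a=3 b=3011/3081 c=-5065/6162 d=5065/55458
S(27/4) = 357139/131456

Δ: Δ0=6, Δ1=1, Δ2=-3/2, Δ3=1, Δ4=-2/3
row 1: diag=8, rhs=-30; c'=3/8, d'=-15/4
row 2: denom=10−3·3/8=71/8; d'=(-15−3·-15/4)/(71/8)=-30/71
row 3: denom=6−2·16/71=394/71; d'=(15−2·-30/71)/(394/71)=1125/394
row 4: denom=8−1·71/394=3081/394; d'=(-10−1·1125/394)/(3081/394)=-5065/3081
back: M4=-5065/3081
back: M3=1125/394−71/394·-5065/3081=9710/3081
back: M2=-30/71−16/71·9710/3081=-3490/3081
back: M1=-15/4−3/8·-3490/3081=-3415/1027
M: M0=0, M1=-3415/1027, M2=-3490/3081, M3=9710/3081, M4=-5065/3081, M5=0
seg 0: a=-4, c=M0/2=0, d=(M1−M0)/(6·1)=-3415/6162, b=Δ0−h0·(2M0+M1)/6=40387/6162
seg 1: a=2, c=M1/2=-3415/2054, d=(M2−M1)/(6·3)=6755/55458, b=Δ1−h1·(2M1+M2)/6=15071/3081
seg 2: a=5, c=M2/2=-1745/3081, d=(M3−M2)/(6·2)=1100/3081, b=Δ2−h2·(2M2+M3)/6=-851/474
seg 3: a=2, c=M3/2=4855/3081, d=(M4−M3)/(6·1)=-4925/6162, b=Δ3−h3·(2M3+M4)/6=459/2054
seg 4: a=3, c=M4/2=-5065/6162, d=(M5−M4)/(6·3)=5065/55458, b=Δ4−h4·(2M4+M5)/6=3011/3081
t_q=27/4 → seg 3, τ=3/4; S=2+459/2054·τ+4855/3081·τ²+-4925/6162·τ³=357139/131456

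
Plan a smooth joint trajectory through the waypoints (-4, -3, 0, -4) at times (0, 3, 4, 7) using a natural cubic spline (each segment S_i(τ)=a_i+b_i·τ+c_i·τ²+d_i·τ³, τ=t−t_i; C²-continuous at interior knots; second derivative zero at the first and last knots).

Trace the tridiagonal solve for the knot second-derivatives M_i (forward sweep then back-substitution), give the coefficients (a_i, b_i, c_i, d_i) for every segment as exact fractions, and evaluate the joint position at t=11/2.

Δ: Δ0=1/3, Δ1=3, Δ2=-4/3
row 1: diag=8, rhs=16; c'=1/8, d'=2
row 2: denom=8−1·1/8=63/8; d'=(-26−1·2)/(63/8)=-32/9
back: M2=-32/9
back: M1=2−1/8·-32/9=22/9
M: M0=0, M1=22/9, M2=-32/9, M3=0
seg 0: a=-4, c=M0/2=0, d=(M1−M0)/(6·3)=11/81, b=Δ0−h0·(2M0+M1)/6=-8/9
seg 1: a=-3, c=M1/2=11/9, d=(M2−M1)/(6·1)=-1, b=Δ1−h1·(2M1+M2)/6=25/9
seg 2: a=0, c=M2/2=-16/9, d=(M3−M2)/(6·3)=16/81, b=Δ2−h2·(2M2+M3)/6=20/9
t_q=11/2 → seg 2, τ=3/2; S=0+20/9·τ+-16/9·τ²+16/81·τ³=0

  seg 0: a=-4 b=-8/9 c=0 d=11/81
  seg 1: a=-3 b=25/9 c=11/9 d=-1
  seg 2: a=0 b=20/9 c=-16/9 d=16/81
S(11/2) = 0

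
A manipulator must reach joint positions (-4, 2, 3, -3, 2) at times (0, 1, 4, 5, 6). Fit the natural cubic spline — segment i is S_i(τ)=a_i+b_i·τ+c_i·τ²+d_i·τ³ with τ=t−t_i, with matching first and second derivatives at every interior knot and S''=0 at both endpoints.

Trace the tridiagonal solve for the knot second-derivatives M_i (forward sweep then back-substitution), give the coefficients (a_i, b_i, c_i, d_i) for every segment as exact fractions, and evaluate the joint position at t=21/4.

  seg 0: a=-4 b=1004/159 c=0 d=-50/159
  seg 1: a=2 b=854/159 c=-50/53 d=-13/53
  seg 2: a=3 b=-1099/159 c=-167/53 d=646/159
  seg 3: a=-3 b=-163/159 c=479/53 d=-479/159
S(21/4) = -9289/3392

Δ: Δ0=6, Δ1=1/3, Δ2=-6, Δ3=5
row 1: diag=8, rhs=-34; c'=3/8, d'=-17/4
row 2: denom=8−3·3/8=55/8; d'=(-38−3·-17/4)/(55/8)=-202/55
row 3: denom=4−1·8/55=212/55; d'=(66−1·-202/55)/(212/55)=958/53
back: M3=958/53
back: M2=-202/55−8/55·958/53=-334/53
back: M1=-17/4−3/8·-334/53=-100/53
M: M0=0, M1=-100/53, M2=-334/53, M3=958/53, M4=0
seg 0: a=-4, c=M0/2=0, d=(M1−M0)/(6·1)=-50/159, b=Δ0−h0·(2M0+M1)/6=1004/159
seg 1: a=2, c=M1/2=-50/53, d=(M2−M1)/(6·3)=-13/53, b=Δ1−h1·(2M1+M2)/6=854/159
seg 2: a=3, c=M2/2=-167/53, d=(M3−M2)/(6·1)=646/159, b=Δ2−h2·(2M2+M3)/6=-1099/159
seg 3: a=-3, c=M3/2=479/53, d=(M4−M3)/(6·1)=-479/159, b=Δ3−h3·(2M3+M4)/6=-163/159
t_q=21/4 → seg 3, τ=1/4; S=-3+-163/159·τ+479/53·τ²+-479/159·τ³=-9289/3392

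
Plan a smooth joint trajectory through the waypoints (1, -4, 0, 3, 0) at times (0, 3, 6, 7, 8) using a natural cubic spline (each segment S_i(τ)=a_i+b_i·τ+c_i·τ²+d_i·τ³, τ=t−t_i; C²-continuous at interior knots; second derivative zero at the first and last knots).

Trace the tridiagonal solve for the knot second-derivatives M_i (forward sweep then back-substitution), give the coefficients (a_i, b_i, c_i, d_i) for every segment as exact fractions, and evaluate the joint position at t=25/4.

Δ: Δ0=-5/3, Δ1=4/3, Δ2=3, Δ3=-3
row 1: diag=12, rhs=18; c'=1/4, d'=3/2
row 2: denom=8−3·1/4=29/4; d'=(10−3·3/2)/(29/4)=22/29
row 3: denom=4−1·4/29=112/29; d'=(-36−1·22/29)/(112/29)=-533/56
back: M3=-533/56
back: M2=22/29−4/29·-533/56=29/14
back: M1=3/2−1/4·29/14=55/56
M: M0=0, M1=55/56, M2=29/14, M3=-533/56, M4=0
seg 0: a=1, c=M0/2=0, d=(M1−M0)/(6·3)=55/1008, b=Δ0−h0·(2M0+M1)/6=-725/336
seg 1: a=-4, c=M1/2=55/112, d=(M2−M1)/(6·3)=61/1008, b=Δ1−h1·(2M1+M2)/6=-115/168
seg 2: a=0, c=M2/2=29/28, d=(M3−M2)/(6·1)=-649/336, b=Δ2−h2·(2M2+M3)/6=187/48
seg 3: a=3, c=M3/2=-533/112, d=(M4−M3)/(6·1)=533/336, b=Δ3−h3·(2M3+M4)/6=29/168
t_q=25/4 → seg 2, τ=1/4; S=0+187/48·τ+29/28·τ²+-649/336·τ³=7229/7168

  seg 0: a=1 b=-725/336 c=0 d=55/1008
  seg 1: a=-4 b=-115/168 c=55/112 d=61/1008
  seg 2: a=0 b=187/48 c=29/28 d=-649/336
  seg 3: a=3 b=29/168 c=-533/112 d=533/336
S(25/4) = 7229/7168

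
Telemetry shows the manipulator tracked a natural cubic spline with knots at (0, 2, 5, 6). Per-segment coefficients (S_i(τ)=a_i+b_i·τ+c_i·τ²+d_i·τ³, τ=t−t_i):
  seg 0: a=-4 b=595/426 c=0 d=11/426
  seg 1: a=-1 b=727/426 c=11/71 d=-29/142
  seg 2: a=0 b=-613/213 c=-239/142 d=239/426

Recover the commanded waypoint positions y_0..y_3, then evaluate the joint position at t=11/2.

y_0=-4 y_1=-1 y_2=0 y_3=-4
S(11/2) = -2033/1136

y_0 = S_0(0) = a_0 = -4
y_1 = S_1(0) = a_1 = -1
y_2 = S_2(0) = a_2 = 0
y_3 = S_2(1) = -4
t_q=11/2 is in segment 2 (τ=1/2); S_2(τ)=-2033/1136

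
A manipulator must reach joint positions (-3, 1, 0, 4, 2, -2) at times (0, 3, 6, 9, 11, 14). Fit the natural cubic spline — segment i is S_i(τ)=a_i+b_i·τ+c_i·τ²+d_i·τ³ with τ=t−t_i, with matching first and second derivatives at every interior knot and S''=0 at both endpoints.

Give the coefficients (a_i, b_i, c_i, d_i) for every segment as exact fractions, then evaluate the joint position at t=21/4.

Δ: Δ0=4/3, Δ1=-1/3, Δ2=4/3, Δ3=-1, Δ4=-4/3
row 1: diag=12, rhs=-10; c'=1/4, d'=-5/6
row 2: denom=12−3·1/4=45/4; d'=(10−3·-5/6)/(45/4)=10/9
row 3: denom=10−3·4/15=46/5; d'=(-14−3·10/9)/(46/5)=-130/69
row 4: denom=10−2·5/23=220/23; d'=(-2−2·-130/69)/(220/23)=61/330
back: M4=61/330
back: M3=-130/69−5/23·61/330=-127/66
back: M2=10/9−4/15·-127/66=268/165
back: M1=-5/6−1/4·268/165=-409/330
M: M0=0, M1=-409/330, M2=268/165, M3=-127/66, M4=61/330, M5=0
seg 0: a=-3, c=M0/2=0, d=(M1−M0)/(6·3)=-409/5940, b=Δ0−h0·(2M0+M1)/6=1289/660
seg 1: a=1, c=M1/2=-409/660, d=(M2−M1)/(6·3)=7/44, b=Δ1−h1·(2M1+M2)/6=31/330
seg 2: a=0, c=M2/2=134/165, d=(M3−M2)/(6·3)=-1171/5940, b=Δ2−h2·(2M2+M3)/6=443/660
seg 3: a=4, c=M3/2=-127/132, d=(M4−M3)/(6·2)=29/165, b=Δ3−h3·(2M3+M4)/6=73/330
seg 4: a=2, c=M4/2=61/660, d=(M5−M4)/(6·3)=-61/5940, b=Δ4−h4·(2M4+M5)/6=-167/110
t_q=21/4 → seg 1, τ=9/4; S=1+31/330·τ+-409/660·τ²+7/44·τ³=-1601/14080

  seg 0: a=-3 b=1289/660 c=0 d=-409/5940
  seg 1: a=1 b=31/330 c=-409/660 d=7/44
  seg 2: a=0 b=443/660 c=134/165 d=-1171/5940
  seg 3: a=4 b=73/330 c=-127/132 d=29/165
  seg 4: a=2 b=-167/110 c=61/660 d=-61/5940
S(21/4) = -1601/14080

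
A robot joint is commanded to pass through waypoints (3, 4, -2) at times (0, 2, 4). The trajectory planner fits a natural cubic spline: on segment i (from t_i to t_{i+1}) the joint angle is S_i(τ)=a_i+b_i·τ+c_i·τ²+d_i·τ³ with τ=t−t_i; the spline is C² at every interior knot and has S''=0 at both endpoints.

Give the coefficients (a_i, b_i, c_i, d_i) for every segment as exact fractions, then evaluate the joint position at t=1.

  seg 0: a=3 b=11/8 c=0 d=-7/32
  seg 1: a=4 b=-5/4 c=-21/16 d=7/32
S(1) = 133/32

Δ: Δ0=1/2, Δ1=-3
row 1: diag=8, rhs=-21; c'=1/4, d'=-21/8
back: M1=-21/8
M: M0=0, M1=-21/8, M2=0
seg 0: a=3, c=M0/2=0, d=(M1−M0)/(6·2)=-7/32, b=Δ0−h0·(2M0+M1)/6=11/8
seg 1: a=4, c=M1/2=-21/16, d=(M2−M1)/(6·2)=7/32, b=Δ1−h1·(2M1+M2)/6=-5/4
t_q=1 → seg 0, τ=1; S=3+11/8·τ+0·τ²+-7/32·τ³=133/32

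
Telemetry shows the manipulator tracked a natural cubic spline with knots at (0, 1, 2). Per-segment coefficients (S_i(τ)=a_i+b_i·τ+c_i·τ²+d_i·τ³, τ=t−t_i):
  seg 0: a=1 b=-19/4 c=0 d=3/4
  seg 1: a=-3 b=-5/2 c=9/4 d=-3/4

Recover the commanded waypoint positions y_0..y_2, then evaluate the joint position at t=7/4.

y_0 = S_0(0) = a_0 = 1
y_1 = S_1(0) = a_1 = -3
y_2 = S_1(1) = -4
t_q=7/4 is in segment 1 (τ=3/4); S_1(τ)=-1005/256

y_0=1 y_1=-3 y_2=-4
S(7/4) = -1005/256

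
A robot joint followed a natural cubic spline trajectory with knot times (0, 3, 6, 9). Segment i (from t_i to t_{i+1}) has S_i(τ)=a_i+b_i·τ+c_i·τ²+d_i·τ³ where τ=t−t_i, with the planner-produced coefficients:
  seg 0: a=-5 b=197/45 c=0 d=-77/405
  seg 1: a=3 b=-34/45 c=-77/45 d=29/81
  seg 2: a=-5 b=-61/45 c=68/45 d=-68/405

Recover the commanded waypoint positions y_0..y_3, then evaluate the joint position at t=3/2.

y_0 = S_0(0) = a_0 = -5
y_1 = S_1(0) = a_1 = 3
y_2 = S_2(0) = a_2 = -5
y_3 = S_2(3) = 0
t_q=3/2 is in segment 0 (τ=3/2); S_0(τ)=37/40

y_0=-5 y_1=3 y_2=-5 y_3=0
S(3/2) = 37/40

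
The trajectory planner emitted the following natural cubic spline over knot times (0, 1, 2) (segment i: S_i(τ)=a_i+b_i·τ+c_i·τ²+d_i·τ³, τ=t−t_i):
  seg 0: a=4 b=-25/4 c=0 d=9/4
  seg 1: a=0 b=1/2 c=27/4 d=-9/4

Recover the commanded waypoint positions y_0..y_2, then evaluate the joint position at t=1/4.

y_0 = S_0(0) = a_0 = 4
y_1 = S_1(0) = a_1 = 0
y_2 = S_1(1) = 5
t_q=1/4 is in segment 0 (τ=1/4); S_0(τ)=633/256

y_0=4 y_1=0 y_2=5
S(1/4) = 633/256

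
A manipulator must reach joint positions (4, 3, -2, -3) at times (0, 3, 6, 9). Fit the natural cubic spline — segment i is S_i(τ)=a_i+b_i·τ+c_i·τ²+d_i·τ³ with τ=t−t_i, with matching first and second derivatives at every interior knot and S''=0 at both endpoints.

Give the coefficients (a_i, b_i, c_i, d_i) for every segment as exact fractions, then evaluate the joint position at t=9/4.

Δ: Δ0=-1/3, Δ1=-5/3, Δ2=-1/3
row 1: diag=12, rhs=-8; c'=1/4, d'=-2/3
row 2: denom=12−3·1/4=45/4; d'=(8−3·-2/3)/(45/4)=8/9
back: M2=8/9
back: M1=-2/3−1/4·8/9=-8/9
M: M0=0, M1=-8/9, M2=8/9, M3=0
seg 0: a=4, c=M0/2=0, d=(M1−M0)/(6·3)=-4/81, b=Δ0−h0·(2M0+M1)/6=1/9
seg 1: a=3, c=M1/2=-4/9, d=(M2−M1)/(6·3)=8/81, b=Δ1−h1·(2M1+M2)/6=-11/9
seg 2: a=-2, c=M2/2=4/9, d=(M3−M2)/(6·3)=-4/81, b=Δ2−h2·(2M2+M3)/6=-11/9
t_q=9/4 → seg 0, τ=9/4; S=4+1/9·τ+0·τ²+-4/81·τ³=59/16

  seg 0: a=4 b=1/9 c=0 d=-4/81
  seg 1: a=3 b=-11/9 c=-4/9 d=8/81
  seg 2: a=-2 b=-11/9 c=4/9 d=-4/81
S(9/4) = 59/16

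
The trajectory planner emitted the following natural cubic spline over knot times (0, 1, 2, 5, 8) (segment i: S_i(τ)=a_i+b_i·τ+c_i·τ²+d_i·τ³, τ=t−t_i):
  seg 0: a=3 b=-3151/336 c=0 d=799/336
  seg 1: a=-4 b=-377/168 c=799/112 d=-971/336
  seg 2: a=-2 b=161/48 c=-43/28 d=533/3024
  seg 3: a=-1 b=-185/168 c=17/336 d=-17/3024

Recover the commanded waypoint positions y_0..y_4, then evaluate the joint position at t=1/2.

y_0 = S_0(0) = a_0 = 3
y_1 = S_1(0) = a_1 = -4
y_2 = S_2(0) = a_2 = -2
y_3 = S_3(0) = a_3 = -1
y_4 = S_3(3) = -4
t_q=1/2 is in segment 0 (τ=1/2); S_0(τ)=-1247/896

y_0=3 y_1=-4 y_2=-2 y_3=-1 y_4=-4
S(1/2) = -1247/896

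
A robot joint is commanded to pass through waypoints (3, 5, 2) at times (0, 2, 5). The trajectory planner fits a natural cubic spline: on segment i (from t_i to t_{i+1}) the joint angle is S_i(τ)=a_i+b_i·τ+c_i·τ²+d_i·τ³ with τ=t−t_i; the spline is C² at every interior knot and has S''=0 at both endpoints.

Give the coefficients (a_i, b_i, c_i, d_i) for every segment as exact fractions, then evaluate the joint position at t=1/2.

  seg 0: a=3 b=7/5 c=0 d=-1/10
  seg 1: a=5 b=1/5 c=-3/5 d=1/15
S(1/2) = 59/16

Δ: Δ0=1, Δ1=-1
row 1: diag=10, rhs=-12; c'=3/10, d'=-6/5
back: M1=-6/5
M: M0=0, M1=-6/5, M2=0
seg 0: a=3, c=M0/2=0, d=(M1−M0)/(6·2)=-1/10, b=Δ0−h0·(2M0+M1)/6=7/5
seg 1: a=5, c=M1/2=-3/5, d=(M2−M1)/(6·3)=1/15, b=Δ1−h1·(2M1+M2)/6=1/5
t_q=1/2 → seg 0, τ=1/2; S=3+7/5·τ+0·τ²+-1/10·τ³=59/16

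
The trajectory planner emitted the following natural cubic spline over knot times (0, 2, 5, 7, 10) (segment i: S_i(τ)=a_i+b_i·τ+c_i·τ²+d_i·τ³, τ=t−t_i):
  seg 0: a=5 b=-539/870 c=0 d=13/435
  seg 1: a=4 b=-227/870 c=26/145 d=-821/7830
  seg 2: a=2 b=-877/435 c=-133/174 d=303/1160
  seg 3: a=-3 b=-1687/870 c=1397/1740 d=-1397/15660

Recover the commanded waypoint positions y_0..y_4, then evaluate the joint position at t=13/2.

y_0 = S_0(0) = a_0 = 5
y_1 = S_1(0) = a_1 = 4
y_2 = S_2(0) = a_2 = 2
y_3 = S_3(0) = a_3 = -3
y_4 = S_3(3) = -4
t_q=13/2 is in segment 2 (τ=3/2); S_2(τ)=-17283/9280

y_0=5 y_1=4 y_2=2 y_3=-3 y_4=-4
S(13/2) = -17283/9280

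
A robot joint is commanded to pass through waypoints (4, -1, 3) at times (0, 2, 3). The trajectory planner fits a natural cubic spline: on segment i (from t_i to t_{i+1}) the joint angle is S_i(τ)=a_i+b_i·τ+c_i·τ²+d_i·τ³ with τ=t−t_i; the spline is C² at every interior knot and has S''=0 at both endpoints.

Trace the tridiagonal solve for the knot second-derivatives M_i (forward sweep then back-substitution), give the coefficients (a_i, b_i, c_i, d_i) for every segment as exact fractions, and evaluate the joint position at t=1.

Δ: Δ0=-5/2, Δ1=4
row 1: diag=6, rhs=39; c'=1/6, d'=13/2
back: M1=13/2
M: M0=0, M1=13/2, M2=0
seg 0: a=4, c=M0/2=0, d=(M1−M0)/(6·2)=13/24, b=Δ0−h0·(2M0+M1)/6=-14/3
seg 1: a=-1, c=M1/2=13/4, d=(M2−M1)/(6·1)=-13/12, b=Δ1−h1·(2M1+M2)/6=11/6
t_q=1 → seg 0, τ=1; S=4+-14/3·τ+0·τ²+13/24·τ³=-1/8

  seg 0: a=4 b=-14/3 c=0 d=13/24
  seg 1: a=-1 b=11/6 c=13/4 d=-13/12
S(1) = -1/8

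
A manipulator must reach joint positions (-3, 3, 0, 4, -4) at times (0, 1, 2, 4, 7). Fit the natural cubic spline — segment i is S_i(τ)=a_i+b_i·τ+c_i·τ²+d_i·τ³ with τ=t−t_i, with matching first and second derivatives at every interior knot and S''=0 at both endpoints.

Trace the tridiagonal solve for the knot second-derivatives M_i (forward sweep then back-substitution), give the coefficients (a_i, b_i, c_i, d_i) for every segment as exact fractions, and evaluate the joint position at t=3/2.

Δ: Δ0=6, Δ1=-3, Δ2=2, Δ3=-8/3
row 1: diag=4, rhs=-54; c'=1/4, d'=-27/2
row 2: denom=6−1·1/4=23/4; d'=(30−1·-27/2)/(23/4)=174/23
row 3: denom=10−2·8/23=214/23; d'=(-28−2·174/23)/(214/23)=-496/107
back: M3=-496/107
back: M2=174/23−8/23·-496/107=982/107
back: M1=-27/2−1/4·982/107=-1690/107
M: M0=0, M1=-1690/107, M2=982/107, M3=-496/107, M4=0
seg 0: a=-3, c=M0/2=0, d=(M1−M0)/(6·1)=-845/321, b=Δ0−h0·(2M0+M1)/6=2771/321
seg 1: a=3, c=M1/2=-845/107, d=(M2−M1)/(6·1)=1336/321, b=Δ1−h1·(2M1+M2)/6=236/321
seg 2: a=0, c=M2/2=491/107, d=(M3−M2)/(6·2)=-739/642, b=Δ2−h2·(2M2+M3)/6=-826/321
seg 3: a=4, c=M3/2=-248/107, d=(M4−M3)/(6·3)=248/963, b=Δ3−h3·(2M3+M4)/6=632/321
t_q=3/2 → seg 1, τ=1/2; S=3+236/321·τ+-845/107·τ²+1336/321·τ³=819/428

  seg 0: a=-3 b=2771/321 c=0 d=-845/321
  seg 1: a=3 b=236/321 c=-845/107 d=1336/321
  seg 2: a=0 b=-826/321 c=491/107 d=-739/642
  seg 3: a=4 b=632/321 c=-248/107 d=248/963
S(3/2) = 819/428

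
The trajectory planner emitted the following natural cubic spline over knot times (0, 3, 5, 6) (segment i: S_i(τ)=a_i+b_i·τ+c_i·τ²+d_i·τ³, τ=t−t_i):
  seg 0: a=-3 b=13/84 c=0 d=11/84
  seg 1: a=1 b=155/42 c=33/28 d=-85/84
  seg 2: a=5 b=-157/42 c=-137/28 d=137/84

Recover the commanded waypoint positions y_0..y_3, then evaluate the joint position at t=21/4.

y_0=-3 y_1=1 y_2=5 y_3=-2
S(21/4) = 969/256

y_0 = S_0(0) = a_0 = -3
y_1 = S_1(0) = a_1 = 1
y_2 = S_2(0) = a_2 = 5
y_3 = S_2(1) = -2
t_q=21/4 is in segment 2 (τ=1/4); S_2(τ)=969/256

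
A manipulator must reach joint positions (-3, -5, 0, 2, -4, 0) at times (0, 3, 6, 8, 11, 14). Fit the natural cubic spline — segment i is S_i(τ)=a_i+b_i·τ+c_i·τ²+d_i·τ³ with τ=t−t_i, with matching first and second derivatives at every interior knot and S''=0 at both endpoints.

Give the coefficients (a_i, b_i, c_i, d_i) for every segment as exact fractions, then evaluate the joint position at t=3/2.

Δ: Δ0=-2/3, Δ1=5/3, Δ2=1, Δ3=-2, Δ4=4/3
row 1: diag=12, rhs=14; c'=1/4, d'=7/6
row 2: denom=10−3·1/4=37/4; d'=(-4−3·7/6)/(37/4)=-30/37
row 3: denom=10−2·8/37=354/37; d'=(-18−2·-30/37)/(354/37)=-101/59
row 4: denom=12−3·37/118=1305/118; d'=(20−3·-101/59)/(1305/118)=2966/1305
back: M4=2966/1305
back: M3=-101/59−37/118·2966/1305=-3164/1305
back: M2=-30/37−8/37·-3164/1305=-374/1305
back: M1=7/6−1/4·-374/1305=1616/1305
M: M0=0, M1=1616/1305, M2=-374/1305, M3=-3164/1305, M4=2966/1305, M5=0
seg 0: a=-3, c=M0/2=0, d=(M1−M0)/(6·3)=808/11745, b=Δ0−h0·(2M0+M1)/6=-1678/1305
seg 1: a=-5, c=M1/2=808/1305, d=(M2−M1)/(6·3)=-199/2349, b=Δ1−h1·(2M1+M2)/6=746/1305
seg 2: a=0, c=M2/2=-187/1305, d=(M3−M2)/(6·2)=-31/174, b=Δ2−h2·(2M2+M3)/6=2609/1305
seg 3: a=2, c=M3/2=-1582/1305, d=(M4−M3)/(6·3)=613/2349, b=Δ3−h3·(2M3+M4)/6=-929/1305
seg 4: a=-4, c=M4/2=1483/1305, d=(M5−M4)/(6·3)=-1483/11745, b=Δ4−h4·(2M4+M5)/6=-1226/1305
t_q=3/2 → seg 0, τ=3/2; S=-3+-1678/1305·τ+0·τ²+808/11745·τ³=-681/145

  seg 0: a=-3 b=-1678/1305 c=0 d=808/11745
  seg 1: a=-5 b=746/1305 c=808/1305 d=-199/2349
  seg 2: a=0 b=2609/1305 c=-187/1305 d=-31/174
  seg 3: a=2 b=-929/1305 c=-1582/1305 d=613/2349
  seg 4: a=-4 b=-1226/1305 c=1483/1305 d=-1483/11745
S(3/2) = -681/145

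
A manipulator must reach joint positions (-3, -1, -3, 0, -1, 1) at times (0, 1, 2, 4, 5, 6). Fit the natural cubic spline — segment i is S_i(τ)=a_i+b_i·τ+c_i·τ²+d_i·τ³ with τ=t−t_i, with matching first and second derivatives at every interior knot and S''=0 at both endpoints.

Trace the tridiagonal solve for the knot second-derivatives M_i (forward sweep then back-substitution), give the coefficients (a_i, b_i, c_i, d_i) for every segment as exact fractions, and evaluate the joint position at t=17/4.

  seg 0: a=-3 b=3049/930 c=0 d=-1189/930
  seg 1: a=-1 b=-259/465 c=-1189/310 d=445/186
  seg 2: a=-3 b=-977/930 c=518/155 d=-31/30
  seg 3: a=0 b=-77/930 c=-443/155 d=361/186
  seg 4: a=-1 b=11/465 c=919/310 d=-919/930
S(17/4) = -3353/19840

Δ: Δ0=2, Δ1=-2, Δ2=3/2, Δ3=-1, Δ4=2
row 1: diag=4, rhs=-24; c'=1/4, d'=-6
row 2: denom=6−1·1/4=23/4; d'=(21−1·-6)/(23/4)=108/23
row 3: denom=6−2·8/23=122/23; d'=(-15−2·108/23)/(122/23)=-561/122
row 4: denom=4−1·23/122=465/122; d'=(18−1·-561/122)/(465/122)=919/155
back: M4=919/155
back: M3=-561/122−23/122·919/155=-886/155
back: M2=108/23−8/23·-886/155=1036/155
back: M1=-6−1/4·1036/155=-1189/155
M: M0=0, M1=-1189/155, M2=1036/155, M3=-886/155, M4=919/155, M5=0
seg 0: a=-3, c=M0/2=0, d=(M1−M0)/(6·1)=-1189/930, b=Δ0−h0·(2M0+M1)/6=3049/930
seg 1: a=-1, c=M1/2=-1189/310, d=(M2−M1)/(6·1)=445/186, b=Δ1−h1·(2M1+M2)/6=-259/465
seg 2: a=-3, c=M2/2=518/155, d=(M3−M2)/(6·2)=-31/30, b=Δ2−h2·(2M2+M3)/6=-977/930
seg 3: a=0, c=M3/2=-443/155, d=(M4−M3)/(6·1)=361/186, b=Δ3−h3·(2M3+M4)/6=-77/930
seg 4: a=-1, c=M4/2=919/310, d=(M5−M4)/(6·1)=-919/930, b=Δ4−h4·(2M4+M5)/6=11/465
t_q=17/4 → seg 3, τ=1/4; S=0+-77/930·τ+-443/155·τ²+361/186·τ³=-3353/19840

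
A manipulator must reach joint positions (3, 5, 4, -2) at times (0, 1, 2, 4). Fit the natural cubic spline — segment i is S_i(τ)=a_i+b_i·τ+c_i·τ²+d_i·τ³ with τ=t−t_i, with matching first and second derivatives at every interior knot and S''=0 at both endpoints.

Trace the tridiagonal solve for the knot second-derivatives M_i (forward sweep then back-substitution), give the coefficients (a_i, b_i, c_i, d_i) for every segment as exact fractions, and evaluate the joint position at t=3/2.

  seg 0: a=3 b=62/23 c=0 d=-16/23
  seg 1: a=5 b=14/23 c=-48/23 d=11/23
  seg 2: a=4 b=-49/23 c=-15/23 d=5/46
S(3/2) = 891/184

Δ: Δ0=2, Δ1=-1, Δ2=-3
row 1: diag=4, rhs=-18; c'=1/4, d'=-9/2
row 2: denom=6−1·1/4=23/4; d'=(-12−1·-9/2)/(23/4)=-30/23
back: M2=-30/23
back: M1=-9/2−1/4·-30/23=-96/23
M: M0=0, M1=-96/23, M2=-30/23, M3=0
seg 0: a=3, c=M0/2=0, d=(M1−M0)/(6·1)=-16/23, b=Δ0−h0·(2M0+M1)/6=62/23
seg 1: a=5, c=M1/2=-48/23, d=(M2−M1)/(6·1)=11/23, b=Δ1−h1·(2M1+M2)/6=14/23
seg 2: a=4, c=M2/2=-15/23, d=(M3−M2)/(6·2)=5/46, b=Δ2−h2·(2M2+M3)/6=-49/23
t_q=3/2 → seg 1, τ=1/2; S=5+14/23·τ+-48/23·τ²+11/23·τ³=891/184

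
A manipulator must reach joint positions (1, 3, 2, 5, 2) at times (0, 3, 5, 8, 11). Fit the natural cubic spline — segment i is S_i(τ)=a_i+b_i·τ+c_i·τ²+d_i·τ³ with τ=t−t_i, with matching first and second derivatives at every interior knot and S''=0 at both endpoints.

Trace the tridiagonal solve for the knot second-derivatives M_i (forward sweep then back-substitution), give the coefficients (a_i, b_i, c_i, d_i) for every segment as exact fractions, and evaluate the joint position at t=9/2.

Δ: Δ0=2/3, Δ1=-1/2, Δ2=1, Δ3=-1
row 1: diag=10, rhs=-7; c'=1/5, d'=-7/10
row 2: denom=10−2·1/5=48/5; d'=(9−2·-7/10)/(48/5)=13/12
row 3: denom=12−3·5/16=177/16; d'=(-12−3·13/12)/(177/16)=-244/177
back: M3=-244/177
back: M2=13/12−5/16·-244/177=268/177
back: M1=-7/10−1/5·268/177=-355/354
M: M0=0, M1=-355/354, M2=268/177, M3=-244/177, M4=0
seg 0: a=1, c=M0/2=0, d=(M1−M0)/(6·3)=-355/6372, b=Δ0−h0·(2M0+M1)/6=827/708
seg 1: a=3, c=M1/2=-355/708, d=(M2−M1)/(6·2)=99/472, b=Δ1−h1·(2M1+M2)/6=-119/354
seg 2: a=2, c=M2/2=134/177, d=(M3−M2)/(6·3)=-256/1593, b=Δ2−h2·(2M2+M3)/6=31/177
seg 3: a=5, c=M3/2=-122/177, d=(M4−M3)/(6·3)=122/1593, b=Δ3−h3·(2M3+M4)/6=67/177
t_q=9/2 → seg 1, τ=3/2; S=3+-119/354·τ+-355/708·τ²+99/472·τ³=7837/3776

  seg 0: a=1 b=827/708 c=0 d=-355/6372
  seg 1: a=3 b=-119/354 c=-355/708 d=99/472
  seg 2: a=2 b=31/177 c=134/177 d=-256/1593
  seg 3: a=5 b=67/177 c=-122/177 d=122/1593
S(9/2) = 7837/3776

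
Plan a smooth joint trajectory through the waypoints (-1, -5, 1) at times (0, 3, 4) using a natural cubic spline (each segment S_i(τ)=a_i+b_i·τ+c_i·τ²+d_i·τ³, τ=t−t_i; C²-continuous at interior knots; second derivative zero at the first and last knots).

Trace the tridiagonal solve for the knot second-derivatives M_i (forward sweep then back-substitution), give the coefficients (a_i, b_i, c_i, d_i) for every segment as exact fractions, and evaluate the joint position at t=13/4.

Δ: Δ0=-4/3, Δ1=6
row 1: diag=8, rhs=44; c'=1/8, d'=11/2
back: M1=11/2
M: M0=0, M1=11/2, M2=0
seg 0: a=-1, c=M0/2=0, d=(M1−M0)/(6·3)=11/36, b=Δ0−h0·(2M0+M1)/6=-49/12
seg 1: a=-5, c=M1/2=11/4, d=(M2−M1)/(6·1)=-11/12, b=Δ1−h1·(2M1+M2)/6=25/6
t_q=13/4 → seg 1, τ=1/4; S=-5+25/6·τ+11/4·τ²+-11/12·τ³=-973/256

  seg 0: a=-1 b=-49/12 c=0 d=11/36
  seg 1: a=-5 b=25/6 c=11/4 d=-11/12
S(13/4) = -973/256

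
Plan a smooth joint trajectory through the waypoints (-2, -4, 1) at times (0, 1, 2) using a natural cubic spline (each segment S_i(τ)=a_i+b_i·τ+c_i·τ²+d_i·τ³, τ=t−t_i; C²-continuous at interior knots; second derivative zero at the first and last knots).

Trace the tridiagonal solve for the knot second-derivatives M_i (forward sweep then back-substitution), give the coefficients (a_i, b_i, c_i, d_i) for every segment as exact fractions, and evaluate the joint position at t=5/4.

  seg 0: a=-2 b=-15/4 c=0 d=7/4
  seg 1: a=-4 b=3/2 c=21/4 d=-7/4
S(5/4) = -851/256

Δ: Δ0=-2, Δ1=5
row 1: diag=4, rhs=42; c'=1/4, d'=21/2
back: M1=21/2
M: M0=0, M1=21/2, M2=0
seg 0: a=-2, c=M0/2=0, d=(M1−M0)/(6·1)=7/4, b=Δ0−h0·(2M0+M1)/6=-15/4
seg 1: a=-4, c=M1/2=21/4, d=(M2−M1)/(6·1)=-7/4, b=Δ1−h1·(2M1+M2)/6=3/2
t_q=5/4 → seg 1, τ=1/4; S=-4+3/2·τ+21/4·τ²+-7/4·τ³=-851/256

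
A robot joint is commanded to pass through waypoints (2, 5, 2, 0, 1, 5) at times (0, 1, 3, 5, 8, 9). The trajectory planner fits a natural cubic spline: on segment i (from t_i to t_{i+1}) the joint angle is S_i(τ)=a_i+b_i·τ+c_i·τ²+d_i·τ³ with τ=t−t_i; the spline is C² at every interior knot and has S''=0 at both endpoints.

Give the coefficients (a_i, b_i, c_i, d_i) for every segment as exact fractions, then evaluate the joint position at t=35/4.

Δ: Δ0=3, Δ1=-3/2, Δ2=-1, Δ3=1/3, Δ4=4
row 1: diag=6, rhs=-27; c'=1/3, d'=-9/2
row 2: denom=8−2·1/3=22/3; d'=(3−2·-9/2)/(22/3)=18/11
row 3: denom=10−2·3/11=104/11; d'=(8−2·18/11)/(104/11)=1/2
row 4: denom=8−3·33/104=733/104; d'=(22−3·1/2)/(733/104)=2132/733
back: M4=2132/733
back: M3=1/2−33/104·2132/733=-310/733
back: M2=18/11−3/11·-310/733=1284/733
back: M1=-9/2−1/3·1284/733=-7453/1466
M: M0=0, M1=-7453/1466, M2=1284/733, M3=-310/733, M4=2132/733, M5=0
seg 0: a=2, c=M0/2=0, d=(M1−M0)/(6·1)=-7453/8796, b=Δ0−h0·(2M0+M1)/6=33841/8796
seg 1: a=5, c=M1/2=-7453/2932, d=(M2−M1)/(6·2)=10021/17592, b=Δ1−h1·(2M1+M2)/6=5741/4398
seg 2: a=2, c=M2/2=642/733, d=(M3−M2)/(6·2)=-797/4398, b=Δ2−h2·(2M2+M3)/6=-4457/2199
seg 3: a=0, c=M3/2=-155/733, d=(M4−M3)/(6·3)=407/2199, b=Δ3−h3·(2M3+M4)/6=-1535/2199
seg 4: a=1, c=M4/2=1066/733, d=(M5−M4)/(6·1)=-1066/2199, b=Δ4−h4·(2M4+M5)/6=6664/2199
t_q=35/4 → seg 4, τ=3/4; S=1+6664/2199·τ+1066/733·τ²+-1066/2199·τ³=91159/23456

  seg 0: a=2 b=33841/8796 c=0 d=-7453/8796
  seg 1: a=5 b=5741/4398 c=-7453/2932 d=10021/17592
  seg 2: a=2 b=-4457/2199 c=642/733 d=-797/4398
  seg 3: a=0 b=-1535/2199 c=-155/733 d=407/2199
  seg 4: a=1 b=6664/2199 c=1066/733 d=-1066/2199
S(35/4) = 91159/23456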